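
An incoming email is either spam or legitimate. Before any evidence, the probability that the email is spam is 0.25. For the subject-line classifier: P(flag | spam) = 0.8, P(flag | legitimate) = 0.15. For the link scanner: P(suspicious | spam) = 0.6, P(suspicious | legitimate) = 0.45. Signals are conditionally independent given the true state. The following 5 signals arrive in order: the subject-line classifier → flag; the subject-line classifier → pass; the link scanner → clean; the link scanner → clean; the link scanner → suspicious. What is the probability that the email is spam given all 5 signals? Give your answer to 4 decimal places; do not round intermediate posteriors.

After the subject-line classifier='flag': P(spam) = 0.8·0.2500 / (0.8·0.2500 + 0.15·0.7500) ≈ 0.6400
After the subject-line classifier='pass': P(spam) = 0.2·0.6400 / (0.2·0.6400 + 0.85·0.3600) ≈ 0.2949
After the link scanner='clean': P(spam) = 0.4·0.2949 / (0.4·0.2949 + 0.55·0.7051) ≈ 0.2333
After the link scanner='clean': P(spam) = 0.4·0.2333 / (0.4·0.2333 + 0.55·0.7667) ≈ 0.1812
After the link scanner='suspicious': P(spam) = 0.6·0.1812 / (0.6·0.1812 + 0.45·0.8188) ≈ 0.2278

0.2278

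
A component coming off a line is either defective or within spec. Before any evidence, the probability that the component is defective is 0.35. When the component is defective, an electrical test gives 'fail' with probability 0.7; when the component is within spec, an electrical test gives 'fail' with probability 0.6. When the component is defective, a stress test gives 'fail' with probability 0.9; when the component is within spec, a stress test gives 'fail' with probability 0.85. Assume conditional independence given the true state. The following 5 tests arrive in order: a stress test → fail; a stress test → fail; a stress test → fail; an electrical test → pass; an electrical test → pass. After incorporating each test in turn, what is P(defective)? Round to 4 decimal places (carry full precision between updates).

0.2645

After a stress test='fail': P(defective) = 0.9·0.3500 / (0.9·0.3500 + 0.85·0.6500) ≈ 0.3631
After a stress test='fail': P(defective) = 0.9·0.3631 / (0.9·0.3631 + 0.85·0.6369) ≈ 0.3764
After a stress test='fail': P(defective) = 0.9·0.3764 / (0.9·0.3764 + 0.85·0.6236) ≈ 0.3899
After an electrical test='pass': P(defective) = 0.3·0.3899 / (0.3·0.3899 + 0.4·0.6101) ≈ 0.3240
After an electrical test='pass': P(defective) = 0.3·0.3240 / (0.3·0.3240 + 0.4·0.6760) ≈ 0.2645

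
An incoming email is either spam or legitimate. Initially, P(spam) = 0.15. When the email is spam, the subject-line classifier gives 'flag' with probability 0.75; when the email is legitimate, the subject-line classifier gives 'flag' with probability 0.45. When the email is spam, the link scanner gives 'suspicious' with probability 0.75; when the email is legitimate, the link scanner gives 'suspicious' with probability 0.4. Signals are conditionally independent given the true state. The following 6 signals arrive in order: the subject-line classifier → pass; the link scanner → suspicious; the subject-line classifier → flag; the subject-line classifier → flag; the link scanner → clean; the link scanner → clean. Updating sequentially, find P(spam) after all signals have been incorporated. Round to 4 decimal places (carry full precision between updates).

After the subject-line classifier='pass': P(spam) = 0.25·0.1500 / (0.25·0.1500 + 0.55·0.8500) ≈ 0.0743
After the link scanner='suspicious': P(spam) = 0.75·0.0743 / (0.75·0.0743 + 0.4·0.9257) ≈ 0.1307
After the subject-line classifier='flag': P(spam) = 0.75·0.1307 / (0.75·0.1307 + 0.45·0.8693) ≈ 0.2004
After the subject-line classifier='flag': P(spam) = 0.75·0.2004 / (0.75·0.2004 + 0.45·0.7996) ≈ 0.2947
After the link scanner='clean': P(spam) = 0.25·0.2947 / (0.25·0.2947 + 0.6·0.7053) ≈ 0.1483
After the link scanner='clean': P(spam) = 0.25·0.1483 / (0.25·0.1483 + 0.6·0.8517) ≈ 0.0676

0.0676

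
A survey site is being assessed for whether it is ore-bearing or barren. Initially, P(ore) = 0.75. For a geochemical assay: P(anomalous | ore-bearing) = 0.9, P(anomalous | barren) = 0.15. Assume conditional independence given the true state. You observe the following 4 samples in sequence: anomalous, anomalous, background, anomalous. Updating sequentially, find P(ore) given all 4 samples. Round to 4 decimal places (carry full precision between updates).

After 'anomalous': P(ore) = 0.9·0.7500 / (0.9·0.7500 + 0.15·0.2500) ≈ 0.9474
After 'anomalous': P(ore) = 0.9·0.9474 / (0.9·0.9474 + 0.15·0.0526) ≈ 0.9908
After 'background': P(ore) = 0.1·0.9908 / (0.1·0.9908 + 0.85·0.0092) ≈ 0.9270
After 'anomalous': P(ore) = 0.9·0.9270 / (0.9·0.9270 + 0.15·0.0730) ≈ 0.9871

0.9871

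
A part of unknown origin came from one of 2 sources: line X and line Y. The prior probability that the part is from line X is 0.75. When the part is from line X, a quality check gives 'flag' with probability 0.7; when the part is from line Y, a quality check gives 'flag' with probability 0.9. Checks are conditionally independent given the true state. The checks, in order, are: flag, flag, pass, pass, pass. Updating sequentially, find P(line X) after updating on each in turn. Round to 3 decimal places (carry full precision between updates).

0.980

Apply Bayes' rule sequentially, carrying P(line X) forward.
After 'flag': P(line X) = 0.7·0.7500 / (0.7·0.7500 + 0.9·0.2500) ≈ 0.7000
After 'flag': P(line X) = 0.7·0.7000 / (0.7·0.7000 + 0.9·0.3000) ≈ 0.6447
After 'pass': P(line X) = 0.3·0.6447 / (0.3·0.6447 + 0.1·0.3553) ≈ 0.8448
After 'pass': P(line X) = 0.3·0.8448 / (0.3·0.8448 + 0.1·0.1552) ≈ 0.9423
After 'pass': P(line X) = 0.3·0.9423 / (0.3·0.9423 + 0.1·0.0577) ≈ 0.9800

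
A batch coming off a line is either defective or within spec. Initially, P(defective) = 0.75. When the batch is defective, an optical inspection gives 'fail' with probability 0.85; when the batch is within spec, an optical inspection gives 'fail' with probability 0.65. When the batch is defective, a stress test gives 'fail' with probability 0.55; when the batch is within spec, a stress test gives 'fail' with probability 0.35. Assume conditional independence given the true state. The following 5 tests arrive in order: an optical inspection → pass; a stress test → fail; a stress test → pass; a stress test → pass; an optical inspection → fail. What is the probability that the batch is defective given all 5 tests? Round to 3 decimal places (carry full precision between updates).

Each posterior becomes the prior for the next update.
After an optical inspection='pass': P(defective) = 0.15·0.7500 / (0.15·0.7500 + 0.35·0.2500) ≈ 0.5625
After a stress test='fail': P(defective) = 0.55·0.5625 / (0.55·0.5625 + 0.35·0.4375) ≈ 0.6689
After a stress test='pass': P(defective) = 0.45·0.6689 / (0.45·0.6689 + 0.65·0.3311) ≈ 0.5831
After a stress test='pass': P(defective) = 0.45·0.5831 / (0.45·0.5831 + 0.65·0.4169) ≈ 0.4920
After an optical inspection='fail': P(defective) = 0.85·0.4920 / (0.85·0.4920 + 0.65·0.5080) ≈ 0.5588

0.559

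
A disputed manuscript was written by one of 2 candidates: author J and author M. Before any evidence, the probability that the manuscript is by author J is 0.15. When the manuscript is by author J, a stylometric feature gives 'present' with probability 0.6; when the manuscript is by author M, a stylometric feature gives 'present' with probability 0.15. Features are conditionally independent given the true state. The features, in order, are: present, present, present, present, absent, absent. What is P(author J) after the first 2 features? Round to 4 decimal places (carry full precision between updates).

Apply Bayes' rule sequentially, carrying P(author J) forward.
After 'present': P(author J) = 0.6·0.1500 / (0.6·0.1500 + 0.15·0.8500) ≈ 0.4138
After 'present': P(author J) = 0.6·0.4138 / (0.6·0.4138 + 0.15·0.5862) ≈ 0.7385

0.7385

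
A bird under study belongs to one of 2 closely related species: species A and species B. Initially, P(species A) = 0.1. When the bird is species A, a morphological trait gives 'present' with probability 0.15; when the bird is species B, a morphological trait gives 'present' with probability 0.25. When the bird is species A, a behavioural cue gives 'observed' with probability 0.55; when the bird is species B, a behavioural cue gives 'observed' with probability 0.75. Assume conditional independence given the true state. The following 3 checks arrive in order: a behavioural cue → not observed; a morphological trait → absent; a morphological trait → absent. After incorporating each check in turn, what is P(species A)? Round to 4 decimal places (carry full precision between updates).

After a behavioural cue='not observed': P(species A) = 0.45·0.1000 / (0.45·0.1000 + 0.25·0.9000) ≈ 0.1667
After a morphological trait='absent': P(species A) = 0.85·0.1667 / (0.85·0.1667 + 0.75·0.8333) ≈ 0.1848
After a morphological trait='absent': P(species A) = 0.85·0.1848 / (0.85·0.1848 + 0.75·0.8152) ≈ 0.2044

0.2044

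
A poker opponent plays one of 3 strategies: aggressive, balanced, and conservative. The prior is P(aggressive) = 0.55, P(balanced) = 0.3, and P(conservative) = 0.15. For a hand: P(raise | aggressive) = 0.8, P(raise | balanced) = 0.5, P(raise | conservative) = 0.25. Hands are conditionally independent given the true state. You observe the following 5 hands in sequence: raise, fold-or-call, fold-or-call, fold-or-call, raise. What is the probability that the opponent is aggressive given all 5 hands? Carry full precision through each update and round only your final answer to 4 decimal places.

0.1744

After 'raise': normaliser = 0.8·0.5500 + 0.5·0.3000 + 0.25·0.1500; P(aggressive) ≈ 0.7012, P(balanced) ≈ 0.2390, P(conservative) ≈ 0.0598
After 'fold-or-call': normaliser = 0.2·0.7012 + 0.5·0.2390 + 0.75·0.0598; P(aggressive) ≈ 0.4604, P(balanced) ≈ 0.3924, P(conservative) ≈ 0.1472
After 'fold-or-call': normaliser = 0.2·0.4604 + 0.5·0.3924 + 0.75·0.1472; P(aggressive) ≈ 0.2310, P(balanced) ≈ 0.4922, P(conservative) ≈ 0.2768
After 'fold-or-call': normaliser = 0.2·0.2310 + 0.5·0.4922 + 0.75·0.2768; P(aggressive) ≈ 0.0924, P(balanced) ≈ 0.4923, P(conservative) ≈ 0.4153
After 'raise': normaliser = 0.8·0.0924 + 0.5·0.4923 + 0.25·0.4153; P(aggressive) ≈ 0.1744, P(balanced) ≈ 0.5806, P(conservative) ≈ 0.2450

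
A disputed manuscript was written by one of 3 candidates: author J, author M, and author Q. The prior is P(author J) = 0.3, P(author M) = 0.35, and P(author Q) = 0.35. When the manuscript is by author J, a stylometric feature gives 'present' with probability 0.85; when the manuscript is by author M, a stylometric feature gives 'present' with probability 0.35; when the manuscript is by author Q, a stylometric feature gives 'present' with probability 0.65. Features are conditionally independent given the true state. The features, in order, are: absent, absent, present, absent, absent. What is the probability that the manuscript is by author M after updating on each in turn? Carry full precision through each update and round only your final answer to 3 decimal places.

Apply Bayes' rule sequentially, carrying P(author M) forward.
After 'absent': normaliser = 0.15·0.3000 + 0.65·0.3500 + 0.35·0.3500; P(author J) ≈ 0.1139, P(author M) ≈ 0.5759, P(author Q) ≈ 0.3101
After 'absent': normaliser = 0.15·0.1139 + 0.65·0.5759 + 0.35·0.3101; P(author J) ≈ 0.0342, P(author M) ≈ 0.7487, P(author Q) ≈ 0.2171
After 'present': normaliser = 0.85·0.0342 + 0.35·0.7487 + 0.65·0.2171; P(author J) ≈ 0.0672, P(author M) ≈ 0.6063, P(author Q) ≈ 0.3265
After 'absent': normaliser = 0.15·0.0672 + 0.65·0.6063 + 0.35·0.3265; P(author J) ≈ 0.0194, P(author M) ≈ 0.7602, P(author Q) ≈ 0.2204
After 'absent': normaliser = 0.15·0.0194 + 0.65·0.7602 + 0.35·0.2204; P(author J) ≈ 0.0051, P(author M) ≈ 0.8606, P(author Q) ≈ 0.1344

0.861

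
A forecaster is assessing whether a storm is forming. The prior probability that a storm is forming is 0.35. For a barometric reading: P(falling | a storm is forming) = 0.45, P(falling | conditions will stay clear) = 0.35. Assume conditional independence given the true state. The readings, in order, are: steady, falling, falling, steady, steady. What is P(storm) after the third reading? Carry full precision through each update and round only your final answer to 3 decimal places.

After 'steady': P(storm) = 0.55·0.3500 / (0.55·0.3500 + 0.65·0.6500) ≈ 0.3130
After 'falling': P(storm) = 0.45·0.3130 / (0.45·0.3130 + 0.35·0.6870) ≈ 0.3694
After 'falling': P(storm) = 0.45·0.3694 / (0.45·0.3694 + 0.35·0.6306) ≈ 0.4296

0.430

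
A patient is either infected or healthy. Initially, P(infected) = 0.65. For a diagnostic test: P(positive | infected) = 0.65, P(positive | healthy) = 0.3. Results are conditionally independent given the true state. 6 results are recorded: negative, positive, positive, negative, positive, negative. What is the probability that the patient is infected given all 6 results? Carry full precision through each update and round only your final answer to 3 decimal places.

0.702

After 'negative': P(infected) = 0.35·0.6500 / (0.35·0.6500 + 0.7·0.3500) ≈ 0.4815
After 'positive': P(infected) = 0.65·0.4815 / (0.65·0.4815 + 0.3·0.5185) ≈ 0.6680
After 'positive': P(infected) = 0.65·0.6680 / (0.65·0.6680 + 0.3·0.3320) ≈ 0.8134
After 'negative': P(infected) = 0.35·0.8134 / (0.35·0.8134 + 0.7·0.1866) ≈ 0.6855
After 'positive': P(infected) = 0.65·0.6855 / (0.65·0.6855 + 0.3·0.3145) ≈ 0.8252
After 'negative': P(infected) = 0.35·0.8252 / (0.35·0.8252 + 0.7·0.1748) ≈ 0.7025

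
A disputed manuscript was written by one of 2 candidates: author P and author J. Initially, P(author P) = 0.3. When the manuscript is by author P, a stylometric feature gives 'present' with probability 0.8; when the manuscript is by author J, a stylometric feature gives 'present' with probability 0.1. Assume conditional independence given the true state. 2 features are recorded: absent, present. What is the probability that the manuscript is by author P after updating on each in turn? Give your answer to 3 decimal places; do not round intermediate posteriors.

0.432

After 'absent': P(author P) = 0.2·0.3000 / (0.2·0.3000 + 0.9·0.7000) ≈ 0.0870
After 'present': P(author P) = 0.8·0.0870 / (0.8·0.0870 + 0.1·0.9130) ≈ 0.4324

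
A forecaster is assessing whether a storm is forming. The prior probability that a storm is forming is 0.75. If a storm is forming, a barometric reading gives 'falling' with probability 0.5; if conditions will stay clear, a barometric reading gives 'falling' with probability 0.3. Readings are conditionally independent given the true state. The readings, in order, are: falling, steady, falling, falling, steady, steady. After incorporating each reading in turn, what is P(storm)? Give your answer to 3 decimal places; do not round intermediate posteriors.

After 'falling': P(storm) = 0.5·0.7500 / (0.5·0.7500 + 0.3·0.2500) ≈ 0.8333
After 'steady': P(storm) = 0.5·0.8333 / (0.5·0.8333 + 0.7·0.1667) ≈ 0.7812
After 'falling': P(storm) = 0.5·0.7812 / (0.5·0.7812 + 0.3·0.2188) ≈ 0.8562
After 'falling': P(storm) = 0.5·0.8562 / (0.5·0.8562 + 0.3·0.1438) ≈ 0.9084
After 'steady': P(storm) = 0.5·0.9084 / (0.5·0.9084 + 0.7·0.0916) ≈ 0.8763
After 'steady': P(storm) = 0.5·0.8763 / (0.5·0.8763 + 0.7·0.1237) ≈ 0.8350

0.835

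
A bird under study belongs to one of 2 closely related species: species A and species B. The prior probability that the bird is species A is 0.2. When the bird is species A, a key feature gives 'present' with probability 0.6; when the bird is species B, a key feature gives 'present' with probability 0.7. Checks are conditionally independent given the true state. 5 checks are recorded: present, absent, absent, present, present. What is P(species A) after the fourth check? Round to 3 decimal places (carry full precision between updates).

0.246

Apply Bayes' rule sequentially, carrying P(species A) forward.
After 'present': P(species A) = 0.6·0.2000 / (0.6·0.2000 + 0.7·0.8000) ≈ 0.1765
After 'absent': P(species A) = 0.4·0.1765 / (0.4·0.1765 + 0.3·0.8235) ≈ 0.2222
After 'absent': P(species A) = 0.4·0.2222 / (0.4·0.2222 + 0.3·0.7778) ≈ 0.2759
After 'present': P(species A) = 0.6·0.2759 / (0.6·0.2759 + 0.7·0.7241) ≈ 0.2462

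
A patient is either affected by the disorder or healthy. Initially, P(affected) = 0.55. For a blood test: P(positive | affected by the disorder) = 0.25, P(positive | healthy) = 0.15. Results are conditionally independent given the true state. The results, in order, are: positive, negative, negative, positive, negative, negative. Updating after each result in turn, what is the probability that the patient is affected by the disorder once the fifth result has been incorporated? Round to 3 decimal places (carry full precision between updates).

0.700

After 'positive': P(affected) = 0.25·0.5500 / (0.25·0.5500 + 0.15·0.4500) ≈ 0.6707
After 'negative': P(affected) = 0.75·0.6707 / (0.75·0.6707 + 0.85·0.3293) ≈ 0.6425
After 'negative': P(affected) = 0.75·0.6425 / (0.75·0.6425 + 0.85·0.3575) ≈ 0.6133
After 'positive': P(affected) = 0.25·0.6133 / (0.25·0.6133 + 0.15·0.3867) ≈ 0.7255
After 'negative': P(affected) = 0.75·0.7255 / (0.75·0.7255 + 0.85·0.2745) ≈ 0.6999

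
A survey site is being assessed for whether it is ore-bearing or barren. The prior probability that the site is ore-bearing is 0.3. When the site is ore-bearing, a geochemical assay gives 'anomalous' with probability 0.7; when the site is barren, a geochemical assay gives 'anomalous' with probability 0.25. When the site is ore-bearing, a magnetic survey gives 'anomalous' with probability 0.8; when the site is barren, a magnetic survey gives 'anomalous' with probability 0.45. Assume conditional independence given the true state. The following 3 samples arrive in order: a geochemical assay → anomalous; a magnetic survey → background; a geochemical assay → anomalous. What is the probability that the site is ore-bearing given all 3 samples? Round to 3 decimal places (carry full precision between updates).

Each posterior becomes the prior for the next update.
After a geochemical assay='anomalous': P(ore) = 0.7·0.3000 / (0.7·0.3000 + 0.25·0.7000) ≈ 0.5455
After a magnetic survey='background': P(ore) = 0.2·0.5455 / (0.2·0.5455 + 0.55·0.4545) ≈ 0.3038
After a geochemical assay='anomalous': P(ore) = 0.7·0.3038 / (0.7·0.3038 + 0.25·0.6962) ≈ 0.5499

0.550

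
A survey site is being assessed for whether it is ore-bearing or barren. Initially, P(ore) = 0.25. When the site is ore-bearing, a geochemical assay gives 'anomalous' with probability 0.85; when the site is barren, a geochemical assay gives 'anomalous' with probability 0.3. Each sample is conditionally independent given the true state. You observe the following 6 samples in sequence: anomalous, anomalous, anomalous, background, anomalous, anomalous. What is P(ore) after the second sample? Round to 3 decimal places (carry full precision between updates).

0.728

After 'anomalous': P(ore) = 0.85·0.2500 / (0.85·0.2500 + 0.3·0.7500) ≈ 0.4857
After 'anomalous': P(ore) = 0.85·0.4857 / (0.85·0.4857 + 0.3·0.5143) ≈ 0.7280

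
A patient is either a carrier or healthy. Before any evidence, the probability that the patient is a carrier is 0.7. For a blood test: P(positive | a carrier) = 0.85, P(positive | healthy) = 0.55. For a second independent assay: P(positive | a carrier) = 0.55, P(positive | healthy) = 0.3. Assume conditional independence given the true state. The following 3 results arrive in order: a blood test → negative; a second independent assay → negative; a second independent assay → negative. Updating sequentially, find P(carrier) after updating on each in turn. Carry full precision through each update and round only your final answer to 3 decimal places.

0.243

Apply Bayes' rule sequentially, carrying P(carrier) forward.
After a blood test='negative': P(carrier) = 0.15·0.7000 / (0.15·0.7000 + 0.45·0.3000) ≈ 0.4375
After a second independent assay='negative': P(carrier) = 0.45·0.4375 / (0.45·0.4375 + 0.7·0.5625) ≈ 0.3333
After a second independent assay='negative': P(carrier) = 0.45·0.3333 / (0.45·0.3333 + 0.7·0.6667) ≈ 0.2432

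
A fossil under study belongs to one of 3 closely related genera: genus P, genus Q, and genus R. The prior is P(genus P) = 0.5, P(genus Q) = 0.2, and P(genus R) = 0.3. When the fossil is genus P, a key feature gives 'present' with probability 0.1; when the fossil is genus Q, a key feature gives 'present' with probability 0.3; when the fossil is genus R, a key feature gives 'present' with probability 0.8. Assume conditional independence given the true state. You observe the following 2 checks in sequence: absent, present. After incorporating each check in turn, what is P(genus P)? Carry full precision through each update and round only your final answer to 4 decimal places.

After 'absent': normaliser = 0.9·0.5000 + 0.7·0.2000 + 0.2·0.3000; P(genus P) ≈ 0.6923, P(genus Q) ≈ 0.2154, P(genus R) ≈ 0.0923
After 'present': normaliser = 0.1·0.6923 + 0.3·0.2154 + 0.8·0.0923; P(genus P) ≈ 0.3333, P(genus Q) ≈ 0.3111, P(genus R) ≈ 0.3556

0.3333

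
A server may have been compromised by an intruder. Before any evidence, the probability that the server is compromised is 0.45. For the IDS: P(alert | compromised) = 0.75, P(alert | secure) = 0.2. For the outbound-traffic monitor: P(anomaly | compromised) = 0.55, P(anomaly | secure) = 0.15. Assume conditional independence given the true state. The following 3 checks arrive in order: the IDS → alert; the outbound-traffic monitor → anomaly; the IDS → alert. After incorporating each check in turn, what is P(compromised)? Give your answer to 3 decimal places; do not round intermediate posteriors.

0.977

After the IDS='alert': P(compromised) = 0.75·0.4500 / (0.75·0.4500 + 0.2·0.5500) ≈ 0.7542
After the outbound-traffic monitor='anomaly': P(compromised) = 0.55·0.7542 / (0.55·0.7542 + 0.15·0.2458) ≈ 0.9184
After the IDS='alert': P(compromised) = 0.75·0.9184 / (0.75·0.9184 + 0.2·0.0816) ≈ 0.9768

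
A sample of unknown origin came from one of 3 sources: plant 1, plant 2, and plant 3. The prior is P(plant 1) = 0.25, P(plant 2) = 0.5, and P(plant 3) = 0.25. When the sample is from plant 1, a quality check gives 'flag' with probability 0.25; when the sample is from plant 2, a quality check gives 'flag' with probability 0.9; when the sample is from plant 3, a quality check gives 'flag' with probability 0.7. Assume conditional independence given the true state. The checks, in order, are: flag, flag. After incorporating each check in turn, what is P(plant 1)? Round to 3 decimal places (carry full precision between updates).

0.029

After 'flag': normaliser = 0.25·0.2500 + 0.9·0.5000 + 0.7·0.2500; P(plant 1) ≈ 0.0909, P(plant 2) ≈ 0.6545, P(plant 3) ≈ 0.2545
After 'flag': normaliser = 0.25·0.0909 + 0.9·0.6545 + 0.7·0.2545; P(plant 1) ≈ 0.0288, P(plant 2) ≈ 0.7457, P(plant 3) ≈ 0.2255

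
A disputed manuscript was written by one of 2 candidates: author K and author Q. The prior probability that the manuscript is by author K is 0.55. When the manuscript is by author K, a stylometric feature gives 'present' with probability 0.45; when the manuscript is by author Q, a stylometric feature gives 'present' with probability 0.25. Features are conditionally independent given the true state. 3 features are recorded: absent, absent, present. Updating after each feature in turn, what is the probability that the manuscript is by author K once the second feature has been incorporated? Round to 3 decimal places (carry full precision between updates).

After 'absent': P(author K) = 0.55·0.5500 / (0.55·0.5500 + 0.75·0.4500) ≈ 0.4727
After 'absent': P(author K) = 0.55·0.4727 / (0.55·0.4727 + 0.75·0.5273) ≈ 0.3966

0.397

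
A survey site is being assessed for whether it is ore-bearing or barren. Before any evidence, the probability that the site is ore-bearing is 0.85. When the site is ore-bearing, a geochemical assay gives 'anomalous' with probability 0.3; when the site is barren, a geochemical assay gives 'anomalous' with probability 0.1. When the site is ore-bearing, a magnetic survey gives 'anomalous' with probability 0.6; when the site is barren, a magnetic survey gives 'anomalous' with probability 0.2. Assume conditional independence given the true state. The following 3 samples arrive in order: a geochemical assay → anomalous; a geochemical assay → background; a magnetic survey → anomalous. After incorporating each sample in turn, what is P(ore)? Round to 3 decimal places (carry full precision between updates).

0.975

After a geochemical assay='anomalous': P(ore) = 0.3·0.8500 / (0.3·0.8500 + 0.1·0.1500) ≈ 0.9444
After a geochemical assay='background': P(ore) = 0.7·0.9444 / (0.7·0.9444 + 0.9·0.0556) ≈ 0.9297
After a magnetic survey='anomalous': P(ore) = 0.6·0.9297 / (0.6·0.9297 + 0.2·0.0703) ≈ 0.9754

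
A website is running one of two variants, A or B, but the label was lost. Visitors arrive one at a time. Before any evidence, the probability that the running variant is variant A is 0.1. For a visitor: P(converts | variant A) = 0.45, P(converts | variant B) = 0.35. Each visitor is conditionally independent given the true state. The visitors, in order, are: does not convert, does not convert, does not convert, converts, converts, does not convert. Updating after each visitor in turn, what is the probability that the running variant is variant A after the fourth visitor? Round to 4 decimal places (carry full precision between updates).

After 'does not convert': P(A) = 0.55·0.1000 / (0.55·0.1000 + 0.65·0.9000) ≈ 0.0859
After 'does not convert': P(A) = 0.55·0.0859 / (0.55·0.0859 + 0.65·0.9141) ≈ 0.0737
After 'does not convert': P(A) = 0.55·0.0737 / (0.55·0.0737 + 0.65·0.9263) ≈ 0.0631
After 'converts': P(A) = 0.45·0.0631 / (0.45·0.0631 + 0.35·0.9369) ≈ 0.0797

0.0797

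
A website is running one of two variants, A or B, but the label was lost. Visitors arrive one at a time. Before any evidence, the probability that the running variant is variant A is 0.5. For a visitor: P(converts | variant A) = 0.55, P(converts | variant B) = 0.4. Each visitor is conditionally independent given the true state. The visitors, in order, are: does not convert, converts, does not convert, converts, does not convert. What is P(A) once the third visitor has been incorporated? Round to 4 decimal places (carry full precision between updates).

0.4361

After 'does not convert': P(A) = 0.45·0.5000 / (0.45·0.5000 + 0.6·0.5000) ≈ 0.4286
After 'converts': P(A) = 0.55·0.4286 / (0.55·0.4286 + 0.4·0.5714) ≈ 0.5077
After 'does not convert': P(A) = 0.45·0.5077 / (0.45·0.5077 + 0.6·0.4923) ≈ 0.4361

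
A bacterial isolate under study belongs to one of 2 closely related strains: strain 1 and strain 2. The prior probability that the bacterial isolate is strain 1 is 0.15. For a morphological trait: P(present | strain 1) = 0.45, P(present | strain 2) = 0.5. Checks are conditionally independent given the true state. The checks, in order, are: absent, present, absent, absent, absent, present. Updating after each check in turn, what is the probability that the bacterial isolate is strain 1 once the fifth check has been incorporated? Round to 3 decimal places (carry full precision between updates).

After 'absent': P(strain 1) = 0.55·0.1500 / (0.55·0.1500 + 0.5·0.8500) ≈ 0.1626
After 'present': P(strain 1) = 0.45·0.1626 / (0.45·0.1626 + 0.5·0.8374) ≈ 0.1487
After 'absent': P(strain 1) = 0.55·0.1487 / (0.55·0.1487 + 0.5·0.8513) ≈ 0.1612
After 'absent': P(strain 1) = 0.55·0.1612 / (0.55·0.1612 + 0.5·0.8388) ≈ 0.1745
After 'absent': P(strain 1) = 0.55·0.1745 / (0.55·0.1745 + 0.5·0.8255) ≈ 0.1887

0.189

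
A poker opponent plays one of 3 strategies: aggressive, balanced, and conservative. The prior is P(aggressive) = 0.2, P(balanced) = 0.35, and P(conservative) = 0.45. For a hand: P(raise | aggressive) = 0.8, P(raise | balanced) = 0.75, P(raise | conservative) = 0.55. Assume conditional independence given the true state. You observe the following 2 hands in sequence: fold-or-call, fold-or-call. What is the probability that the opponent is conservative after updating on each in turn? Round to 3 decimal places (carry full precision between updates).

After 'fold-or-call': normaliser = 0.2·0.2000 + 0.25·0.3500 + 0.45·0.4500; P(aggressive) ≈ 0.1212, P(balanced) ≈ 0.2652, P(conservative) ≈ 0.6136
After 'fold-or-call': normaliser = 0.2·0.1212 + 0.25·0.2652 + 0.45·0.6136; P(aggressive) ≈ 0.0661, P(balanced) ≈ 0.1808, P(conservative) ≈ 0.7531

0.753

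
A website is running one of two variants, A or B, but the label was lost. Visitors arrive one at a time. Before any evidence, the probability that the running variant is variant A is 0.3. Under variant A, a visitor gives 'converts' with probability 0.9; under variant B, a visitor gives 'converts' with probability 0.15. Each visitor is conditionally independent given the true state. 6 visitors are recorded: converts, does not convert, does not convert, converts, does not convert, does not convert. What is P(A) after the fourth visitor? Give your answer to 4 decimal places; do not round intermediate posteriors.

After 'converts': P(A) = 0.9·0.3000 / (0.9·0.3000 + 0.15·0.7000) ≈ 0.7200
After 'does not convert': P(A) = 0.1·0.7200 / (0.1·0.7200 + 0.85·0.2800) ≈ 0.2323
After 'does not convert': P(A) = 0.1·0.2323 / (0.1·0.2323 + 0.85·0.7677) ≈ 0.0344
After 'converts': P(A) = 0.9·0.0344 / (0.9·0.0344 + 0.15·0.9656) ≈ 0.1760

0.1760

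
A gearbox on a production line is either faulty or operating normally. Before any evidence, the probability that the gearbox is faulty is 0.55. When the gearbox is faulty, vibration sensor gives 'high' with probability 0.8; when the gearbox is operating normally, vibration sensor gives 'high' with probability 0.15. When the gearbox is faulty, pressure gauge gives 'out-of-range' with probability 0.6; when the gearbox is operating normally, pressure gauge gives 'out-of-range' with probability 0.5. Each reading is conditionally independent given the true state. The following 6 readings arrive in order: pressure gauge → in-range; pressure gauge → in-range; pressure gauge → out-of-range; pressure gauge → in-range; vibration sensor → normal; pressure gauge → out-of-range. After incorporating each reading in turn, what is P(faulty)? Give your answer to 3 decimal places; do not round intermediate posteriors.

Apply Bayes' rule sequentially, carrying P(faulty) forward.
After pressure gauge='in-range': P(faulty) = 0.4·0.5500 / (0.4·0.5500 + 0.5·0.4500) ≈ 0.4944
After pressure gauge='in-range': P(faulty) = 0.4·0.4944 / (0.4·0.4944 + 0.5·0.5056) ≈ 0.4389
After pressure gauge='out-of-range': P(faulty) = 0.6·0.4389 / (0.6·0.4389 + 0.5·0.5611) ≈ 0.4842
After pressure gauge='in-range': P(faulty) = 0.4·0.4842 / (0.4·0.4842 + 0.5·0.5158) ≈ 0.4289
After vibration sensor='normal': P(faulty) = 0.2·0.4289 / (0.2·0.4289 + 0.85·0.5711) ≈ 0.1502
After pressure gauge='out-of-range': P(faulty) = 0.6·0.1502 / (0.6·0.1502 + 0.5·0.8498) ≈ 0.1749

0.175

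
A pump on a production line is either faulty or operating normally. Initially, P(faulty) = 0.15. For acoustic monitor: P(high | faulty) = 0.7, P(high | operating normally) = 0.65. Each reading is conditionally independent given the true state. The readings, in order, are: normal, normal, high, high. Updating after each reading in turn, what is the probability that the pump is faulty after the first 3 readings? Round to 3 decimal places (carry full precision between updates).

After 'normal': P(faulty) = 0.3·0.1500 / (0.3·0.1500 + 0.35·0.8500) ≈ 0.1314
After 'normal': P(faulty) = 0.3·0.1314 / (0.3·0.1314 + 0.35·0.8686) ≈ 0.1148
After 'high': P(faulty) = 0.7·0.1148 / (0.7·0.1148 + 0.65·0.8852) ≈ 0.1225

0.123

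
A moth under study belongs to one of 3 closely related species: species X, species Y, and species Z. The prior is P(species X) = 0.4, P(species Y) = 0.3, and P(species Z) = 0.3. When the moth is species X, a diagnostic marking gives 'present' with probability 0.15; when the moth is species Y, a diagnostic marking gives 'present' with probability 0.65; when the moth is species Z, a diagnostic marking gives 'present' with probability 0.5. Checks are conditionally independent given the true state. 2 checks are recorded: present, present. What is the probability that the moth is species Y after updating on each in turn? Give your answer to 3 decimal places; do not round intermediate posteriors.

After 'present': normaliser = 0.15·0.4000 + 0.65·0.3000 + 0.5·0.3000; P(species X) ≈ 0.1481, P(species Y) ≈ 0.4815, P(species Z) ≈ 0.3704
After 'present': normaliser = 0.15·0.1481 + 0.65·0.4815 + 0.5·0.3704; P(species X) ≈ 0.0427, P(species Y) ≈ 0.6014, P(species Z) ≈ 0.3559

0.601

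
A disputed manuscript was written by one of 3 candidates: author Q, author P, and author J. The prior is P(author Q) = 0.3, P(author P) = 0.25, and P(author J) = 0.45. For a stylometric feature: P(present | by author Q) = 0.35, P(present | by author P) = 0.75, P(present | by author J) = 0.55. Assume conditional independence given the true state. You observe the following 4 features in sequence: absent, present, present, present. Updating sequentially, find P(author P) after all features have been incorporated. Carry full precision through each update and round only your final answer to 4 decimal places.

0.3854

After 'absent': normaliser = 0.65·0.3000 + 0.25·0.2500 + 0.45·0.4500; P(author Q) ≈ 0.4239, P(author P) ≈ 0.1359, P(author J) ≈ 0.4402
After 'present': normaliser = 0.35·0.4239 + 0.75·0.1359 + 0.55·0.4402; P(author Q) ≈ 0.3013, P(author P) ≈ 0.2070, P(author J) ≈ 0.4917
After 'present': normaliser = 0.35·0.3013 + 0.75·0.2070 + 0.55·0.4917; P(author Q) ≈ 0.1986, P(author P) ≈ 0.2922, P(author J) ≈ 0.5092
After 'present': normaliser = 0.35·0.1986 + 0.75·0.2922 + 0.55·0.5092; P(author Q) ≈ 0.1222, P(author P) ≈ 0.3854, P(author J) ≈ 0.4924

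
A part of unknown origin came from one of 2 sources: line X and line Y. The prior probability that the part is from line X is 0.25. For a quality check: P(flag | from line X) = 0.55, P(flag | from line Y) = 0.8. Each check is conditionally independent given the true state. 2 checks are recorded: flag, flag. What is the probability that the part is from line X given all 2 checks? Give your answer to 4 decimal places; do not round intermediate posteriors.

0.1361

After 'flag': P(line X) = 0.55·0.2500 / (0.55·0.2500 + 0.8·0.7500) ≈ 0.1864
After 'flag': P(line X) = 0.55·0.1864 / (0.55·0.1864 + 0.8·0.8136) ≈ 0.1361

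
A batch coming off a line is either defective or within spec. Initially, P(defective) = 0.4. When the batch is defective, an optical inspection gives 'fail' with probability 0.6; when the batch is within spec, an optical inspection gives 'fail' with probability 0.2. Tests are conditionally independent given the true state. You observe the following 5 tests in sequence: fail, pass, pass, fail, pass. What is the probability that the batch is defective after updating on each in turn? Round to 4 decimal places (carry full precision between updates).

After 'fail': P(defective) = 0.6·0.4000 / (0.6·0.4000 + 0.2·0.6000) ≈ 0.6667
After 'pass': P(defective) = 0.4·0.6667 / (0.4·0.6667 + 0.8·0.3333) ≈ 0.5000
After 'pass': P(defective) = 0.4·0.5000 / (0.4·0.5000 + 0.8·0.5000) ≈ 0.3333
After 'fail': P(defective) = 0.6·0.3333 / (0.6·0.3333 + 0.2·0.6667) ≈ 0.6000
After 'pass': P(defective) = 0.4·0.6000 / (0.4·0.6000 + 0.8·0.4000) ≈ 0.4286

0.4286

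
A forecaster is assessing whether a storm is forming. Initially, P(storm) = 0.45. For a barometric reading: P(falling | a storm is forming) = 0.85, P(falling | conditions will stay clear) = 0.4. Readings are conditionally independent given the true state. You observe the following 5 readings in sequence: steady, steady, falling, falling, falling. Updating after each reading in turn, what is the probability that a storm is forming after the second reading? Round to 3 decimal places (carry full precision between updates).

0.049

Apply Bayes' rule sequentially, carrying P(storm) forward.
After 'steady': P(storm) = 0.15·0.4500 / (0.15·0.4500 + 0.6·0.5500) ≈ 0.1698
After 'steady': P(storm) = 0.15·0.1698 / (0.15·0.1698 + 0.6·0.8302) ≈ 0.0486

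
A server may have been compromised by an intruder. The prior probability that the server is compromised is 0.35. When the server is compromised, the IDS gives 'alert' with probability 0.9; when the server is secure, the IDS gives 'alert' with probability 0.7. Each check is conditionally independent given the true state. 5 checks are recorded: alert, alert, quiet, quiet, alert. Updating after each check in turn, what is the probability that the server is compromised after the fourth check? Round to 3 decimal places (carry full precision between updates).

Each posterior becomes the prior for the next update.
After 'alert': P(compromised) = 0.9·0.3500 / (0.9·0.3500 + 0.7·0.6500) ≈ 0.4091
After 'alert': P(compromised) = 0.9·0.4091 / (0.9·0.4091 + 0.7·0.5909) ≈ 0.4709
After 'quiet': P(compromised) = 0.1·0.4709 / (0.1·0.4709 + 0.3·0.5291) ≈ 0.2288
After 'quiet': P(compromised) = 0.1·0.2288 / (0.1·0.2288 + 0.3·0.7712) ≈ 0.0900

0.090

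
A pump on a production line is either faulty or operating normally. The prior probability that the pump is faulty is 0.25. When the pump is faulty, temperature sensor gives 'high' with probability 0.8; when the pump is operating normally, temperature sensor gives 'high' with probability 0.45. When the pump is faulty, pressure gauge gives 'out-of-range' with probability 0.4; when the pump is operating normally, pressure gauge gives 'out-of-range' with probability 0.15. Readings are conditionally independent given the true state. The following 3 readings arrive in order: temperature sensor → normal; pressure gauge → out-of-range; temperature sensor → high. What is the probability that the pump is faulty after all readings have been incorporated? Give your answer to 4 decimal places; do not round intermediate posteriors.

After temperature sensor='normal': P(faulty) = 0.2·0.2500 / (0.2·0.2500 + 0.55·0.7500) ≈ 0.1081
After pressure gauge='out-of-range': P(faulty) = 0.4·0.1081 / (0.4·0.1081 + 0.15·0.8919) ≈ 0.2443
After temperature sensor='high': P(faulty) = 0.8·0.2443 / (0.8·0.2443 + 0.45·0.7557) ≈ 0.3649

0.3649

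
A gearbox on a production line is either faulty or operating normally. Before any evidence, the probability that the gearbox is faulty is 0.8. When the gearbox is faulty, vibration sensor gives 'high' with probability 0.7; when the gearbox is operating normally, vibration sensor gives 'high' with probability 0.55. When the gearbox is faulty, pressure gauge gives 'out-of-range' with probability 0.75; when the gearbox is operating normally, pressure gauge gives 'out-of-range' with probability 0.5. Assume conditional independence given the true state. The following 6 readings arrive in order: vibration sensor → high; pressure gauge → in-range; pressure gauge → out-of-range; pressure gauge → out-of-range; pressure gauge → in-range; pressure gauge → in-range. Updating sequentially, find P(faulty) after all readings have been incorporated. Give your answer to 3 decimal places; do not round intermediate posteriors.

0.589

After vibration sensor='high': P(faulty) = 0.7·0.8000 / (0.7·0.8000 + 0.55·0.2000) ≈ 0.8358
After pressure gauge='in-range': P(faulty) = 0.25·0.8358 / (0.25·0.8358 + 0.5·0.1642) ≈ 0.7179
After pressure gauge='out-of-range': P(faulty) = 0.75·0.7179 / (0.75·0.7179 + 0.5·0.2821) ≈ 0.7925
After pressure gauge='out-of-range': P(faulty) = 0.75·0.7925 / (0.75·0.7925 + 0.5·0.2075) ≈ 0.8514
After pressure gauge='in-range': P(faulty) = 0.25·0.8514 / (0.25·0.8514 + 0.5·0.1486) ≈ 0.7412
After pressure gauge='in-range': P(faulty) = 0.25·0.7412 / (0.25·0.7412 + 0.5·0.2588) ≈ 0.5888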